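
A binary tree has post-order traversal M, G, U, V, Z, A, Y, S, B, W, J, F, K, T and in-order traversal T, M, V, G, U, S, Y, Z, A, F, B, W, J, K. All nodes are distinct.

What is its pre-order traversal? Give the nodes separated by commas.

The last element of post-order is the root; it splits in-order into left and right subtrees.
Root T: left subtree has 0 nodes { }, right has 13 {M, V, G, U, S, Y, Z, A, F, B, W, J, K}.
  Root K: left subtree has 12 nodes {M, V, G, U, S, Y, Z, A, F, B, W, J}, right has 0 { }.
    Root F: left subtree has 8 nodes {M, V, G, U, S, Y, Z, A}, right has 3 {B, W, J}.
      Root S: left subtree has 4 nodes {M, V, G, U}, right has 3 {Y, Z, A}.
        Root V: left subtree has 1 node {M}, right has 2 {G, U}.
          Root U: left subtree has 1 node {G}, right has 0 { }.
        Root Y: left subtree has 0 nodes { }, right has 2 {Z, A}.
          Root A: left subtree has 1 node {Z}, right has 0 { }.
      Root J: left subtree has 2 nodes {B, W}, right has 0 { }.
        Root W: left subtree has 1 node {B}, right has 0 { }.

T, K, F, S, V, M, U, G, Y, A, Z, J, W, B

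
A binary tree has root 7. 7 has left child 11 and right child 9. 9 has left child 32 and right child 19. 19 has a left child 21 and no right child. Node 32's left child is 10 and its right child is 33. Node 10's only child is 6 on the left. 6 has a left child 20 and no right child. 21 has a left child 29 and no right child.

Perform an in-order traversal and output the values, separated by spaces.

11 7 20 6 10 32 33 9 29 21 19

In-order visits the left subtree, then the node, then the right subtree.
At 7: go left to 11.
  11 is a leaf — visit 11.
Visit 7.
At 7: go right to 9.
  At 9: go left to 32.
    At 32: go left to 10.
      At 10: go left to 6.
        At 6: go left to 20.
          20 is a leaf — visit 20.
        Visit 6.
        At 6: no right child.
      Visit 10.
      At 10: no right child.
    Visit 32.
    At 32: go right to 33.
      33 is a leaf — visit 33.
  Visit 9.
  At 9: go right to 19.
    At 19: go left to 21.
      At 21: go left to 29.
        29 is a leaf — visit 29.
      Visit 21.
      At 21: no right child.
    Visit 19.
    At 19: no right child.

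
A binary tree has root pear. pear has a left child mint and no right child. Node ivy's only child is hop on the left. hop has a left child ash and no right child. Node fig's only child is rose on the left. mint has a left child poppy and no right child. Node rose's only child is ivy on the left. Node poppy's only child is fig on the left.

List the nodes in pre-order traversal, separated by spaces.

pear mint poppy fig rose ivy hop ash

Pre-order visits the node, then its left subtree, then its right subtree.
Visit pear.
At pear: go left to mint.
  Visit mint.
  At mint: go left to poppy.
    Visit poppy.
    At poppy: go left to fig.
      Visit fig.
      At fig: go left to rose.
        Visit rose.
        At rose: go left to ivy.
          Visit ivy.
          At ivy: go left to hop.
            Visit hop.
            At hop: go left to ash.
              ash is a leaf — visit ash.
            At hop: no right child.
          At ivy: no right child.
        At rose: no right child.
      At fig: no right child.
    At poppy: no right child.
  At mint: no right child.
At pear: no right child.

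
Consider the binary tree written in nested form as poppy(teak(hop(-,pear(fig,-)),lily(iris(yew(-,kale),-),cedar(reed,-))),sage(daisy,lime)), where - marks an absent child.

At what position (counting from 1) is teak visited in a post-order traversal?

Post-order visits the left subtree, then the right subtree, then the node.
At poppy: go left to teak.
  At teak: go left to hop.
    At hop: no left child.
    At hop: go right to pear.
      At pear: go left to fig.
        fig is a leaf — visit fig.
      At pear: no right child.
      Visit pear.
    Visit hop.
  At teak: go right to lily.
    At lily: go left to iris.
      At iris: go left to yew.
        At yew: no left child.
        At yew: go right to kale.
          kale is a leaf — visit kale.
        Visit yew.
      At iris: no right child.
      Visit iris.
    At lily: go right to cedar.
      At cedar: go left to reed.
        reed is a leaf — visit reed.
      At cedar: no right child.
      Visit cedar.
    Visit lily.
  Visit teak.
At poppy: go right to sage.
  At sage: go left to daisy.
    daisy is a leaf — visit daisy.
  At sage: go right to lime.
    lime is a leaf — visit lime.
  Visit sage.
Visit poppy.
Full post-order sequence: fig, pear, hop, kale, yew, iris, reed, cedar, lily, teak, daisy, lime, sage, poppy.

10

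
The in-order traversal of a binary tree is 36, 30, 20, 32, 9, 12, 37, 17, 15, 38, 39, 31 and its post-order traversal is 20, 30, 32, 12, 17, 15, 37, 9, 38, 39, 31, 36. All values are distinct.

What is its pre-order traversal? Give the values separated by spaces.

The last element of post-order is the root; it splits in-order into left and right subtrees.
Root 36: left subtree has 0 nodes { }, right has 11 {30, 20, 32, 9, 12, 37, 17, 15, 38, 39, 31}.
  Root 31: left subtree has 10 nodes {30, 20, 32, 9, 12, 37, 17, 15, 38, 39}, right has 0 { }.
    Root 39: left subtree has 9 nodes {30, 20, 32, 9, 12, 37, 17, 15, 38}, right has 0 { }.
      Root 38: left subtree has 8 nodes {30, 20, 32, 9, 12, 37, 17, 15}, right has 0 { }.
        Root 9: left subtree has 3 nodes {30, 20, 32}, right has 4 {12, 37, 17, 15}.
          Root 32: left subtree has 2 nodes {30, 20}, right has 0 { }.
            Root 30: left subtree has 0 nodes { }, right has 1 {20}.
          Root 37: left subtree has 1 node {12}, right has 2 {17, 15}.
            Root 15: left subtree has 1 node {17}, right has 0 { }.

36 31 39 38 9 32 30 20 37 12 15 17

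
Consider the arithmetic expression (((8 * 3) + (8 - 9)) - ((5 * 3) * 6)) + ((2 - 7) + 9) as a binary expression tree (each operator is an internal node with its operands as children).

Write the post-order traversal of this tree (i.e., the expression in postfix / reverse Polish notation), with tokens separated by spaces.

Post-order on an expression tree gives postfix notation: for each operator, emit left operand, right operand, then the operator.

8 3 * 8 9 - + 5 3 * 6 * - 2 7 - 9 + +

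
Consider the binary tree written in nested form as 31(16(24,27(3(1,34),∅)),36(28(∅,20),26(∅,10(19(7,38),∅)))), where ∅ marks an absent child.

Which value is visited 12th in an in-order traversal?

7

In-order visits the left subtree, then the node, then the right subtree.
At 31: go left to 16.
  At 16: go left to 24.
    24 is a leaf — visit 24.
  Visit 16.
  At 16: go right to 27.
    At 27: go left to 3.
      At 3: go left to 1.
        1 is a leaf — visit 1.
      Visit 3.
      At 3: go right to 34.
        34 is a leaf — visit 34.
    Visit 27.
    At 27: no right child.
Visit 31.
At 31: go right to 36.
  At 36: go left to 28.
    At 28: no left child.
    Visit 28.
    At 28: go right to 20.
      20 is a leaf — visit 20.
  Visit 36.
  At 36: go right to 26.
    At 26: no left child.
    Visit 26.
    At 26: go right to 10.
      At 10: go left to 19.
        At 19: go left to 7.
          7 is a leaf — visit 7.
        Visit 19.
        At 19: go right to 38.
          38 is a leaf — visit 38.
      Visit 10.
      At 10: no right child.
Full in-order sequence: 24, 16, 1, 3, 34, 27, 31, 28, 20, 36, 26, 7, 19, 38, 10.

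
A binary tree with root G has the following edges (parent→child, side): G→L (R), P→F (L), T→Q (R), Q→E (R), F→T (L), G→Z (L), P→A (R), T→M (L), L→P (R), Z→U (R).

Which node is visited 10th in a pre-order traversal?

E

Pre-order visits the node, then its left subtree, then its right subtree.
Visit G.
At G: go left to Z.
  Visit Z.
  At Z: no left child.
  At Z: go right to U.
    U is a leaf — visit U.
At G: go right to L.
  Visit L.
  At L: no left child.
  At L: go right to P.
    Visit P.
    At P: go left to F.
      Visit F.
      At F: go left to T.
        Visit T.
        At T: go left to M.
          M is a leaf — visit M.
        At T: go right to Q.
          Visit Q.
          At Q: no left child.
          At Q: go right to E.
            E is a leaf — visit E.
      At F: no right child.
    At P: go right to A.
      A is a leaf — visit A.
Full pre-order sequence: G, Z, U, L, P, F, T, M, Q, E, A.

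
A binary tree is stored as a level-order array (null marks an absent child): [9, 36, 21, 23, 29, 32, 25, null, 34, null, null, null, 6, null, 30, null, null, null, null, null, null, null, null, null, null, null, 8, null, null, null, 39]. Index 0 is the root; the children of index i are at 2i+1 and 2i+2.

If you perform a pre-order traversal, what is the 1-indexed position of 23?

Pre-order visits the node, then its left subtree, then its right subtree.
Visit 9.
At 9: go left to 36.
  Visit 36.
  At 36: go left to 23.
    Visit 23.
    At 23: no left child.
    At 23: go right to 34.
      34 is a leaf — visit 34.
  At 36: go right to 29.
    29 is a leaf — visit 29.
At 9: go right to 21.
  Visit 21.
  At 21: go left to 32.
    Visit 32.
    At 32: no left child.
    At 32: go right to 6.
      Visit 6.
      At 6: no left child.
      At 6: go right to 8.
        8 is a leaf — visit 8.
  At 21: go right to 25.
    Visit 25.
    At 25: no left child.
    At 25: go right to 30.
      Visit 30.
      At 30: no left child.
      At 30: go right to 39.
        39 is a leaf — visit 39.
Full pre-order sequence: 9, 36, 23, 34, 29, 21, 32, 6, 8, 25, 30, 39.

3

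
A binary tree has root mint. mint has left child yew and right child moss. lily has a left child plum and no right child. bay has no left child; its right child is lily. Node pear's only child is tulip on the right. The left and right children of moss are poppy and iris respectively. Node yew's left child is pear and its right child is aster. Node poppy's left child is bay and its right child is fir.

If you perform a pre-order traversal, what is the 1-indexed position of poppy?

Pre-order visits the node, then its left subtree, then its right subtree.
Visit mint.
At mint: go left to yew.
  Visit yew.
  At yew: go left to pear.
    Visit pear.
    At pear: no left child.
    At pear: go right to tulip.
      tulip is a leaf — visit tulip.
  At yew: go right to aster.
    aster is a leaf — visit aster.
At mint: go right to moss.
  Visit moss.
  At moss: go left to poppy.
    Visit poppy.
    At poppy: go left to bay.
      Visit bay.
      At bay: no left child.
      At bay: go right to lily.
        Visit lily.
        At lily: go left to plum.
          plum is a leaf — visit plum.
        At lily: no right child.
    At poppy: go right to fir.
      fir is a leaf — visit fir.
  At moss: go right to iris.
    iris is a leaf — visit iris.
Full pre-order sequence: mint, yew, pear, tulip, aster, moss, poppy, bay, lily, plum, fir, iris.

7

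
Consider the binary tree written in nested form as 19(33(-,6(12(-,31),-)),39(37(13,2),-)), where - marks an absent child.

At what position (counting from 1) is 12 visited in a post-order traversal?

2

Post-order visits the left subtree, then the right subtree, then the node.
At 19: go left to 33.
  At 33: no left child.
  At 33: go right to 6.
    At 6: go left to 12.
      At 12: no left child.
      At 12: go right to 31.
        31 is a leaf — visit 31.
      Visit 12.
    At 6: no right child.
    Visit 6.
  Visit 33.
At 19: go right to 39.
  At 39: go left to 37.
    At 37: go left to 13.
      13 is a leaf — visit 13.
    At 37: go right to 2.
      2 is a leaf — visit 2.
    Visit 37.
  At 39: no right child.
  Visit 39.
Visit 19.
Full post-order sequence: 31, 12, 6, 33, 13, 2, 37, 39, 19.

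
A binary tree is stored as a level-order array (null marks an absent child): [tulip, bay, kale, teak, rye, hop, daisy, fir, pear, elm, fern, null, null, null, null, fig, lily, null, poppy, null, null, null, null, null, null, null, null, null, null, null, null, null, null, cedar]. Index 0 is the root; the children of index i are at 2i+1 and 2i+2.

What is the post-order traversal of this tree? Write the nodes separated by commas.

Post-order visits the left subtree, then the right subtree, then the node.
At tulip: go left to bay.
  At bay: go left to teak.
    At teak: go left to fir.
      At fir: go left to fig.
        fig is a leaf — visit fig.
      At fir: go right to lily.
        At lily: go left to cedar.
          cedar is a leaf — visit cedar.
        At lily: no right child.
        Visit lily.
      Visit fir.
    At teak: go right to pear.
      At pear: no left child.
      At pear: go right to poppy.
        poppy is a leaf — visit poppy.
      Visit pear.
    Visit teak.
  At bay: go right to rye.
    At rye: go left to elm.
      elm is a leaf — visit elm.
    At rye: go right to fern.
      fern is a leaf — visit fern.
    Visit rye.
  Visit bay.
At tulip: go right to kale.
  At kale: go left to hop.
    hop is a leaf — visit hop.
  At kale: go right to daisy.
    daisy is a leaf — visit daisy.
  Visit kale.
Visit tulip.

fig, cedar, lily, fir, poppy, pear, teak, elm, fern, rye, bay, hop, daisy, kale, tulip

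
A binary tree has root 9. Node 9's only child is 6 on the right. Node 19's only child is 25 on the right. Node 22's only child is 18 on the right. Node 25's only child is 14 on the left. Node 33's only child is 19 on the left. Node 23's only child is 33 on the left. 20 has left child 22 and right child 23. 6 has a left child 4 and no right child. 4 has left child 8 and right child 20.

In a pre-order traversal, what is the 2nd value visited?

Pre-order visits the node, then its left subtree, then its right subtree.
Visit 9.
At 9: no left child.
At 9: go right to 6.
  Visit 6.
  At 6: go left to 4.
    Visit 4.
    At 4: go left to 8.
      8 is a leaf — visit 8.
    At 4: go right to 20.
      Visit 20.
      At 20: go left to 22.
        Visit 22.
        At 22: no left child.
        At 22: go right to 18.
          18 is a leaf — visit 18.
      At 20: go right to 23.
        Visit 23.
        At 23: go left to 33.
          Visit 33.
          At 33: go left to 19.
            Visit 19.
            At 19: no left child.
            At 19: go right to 25.
              Visit 25.
              At 25: go left to 14.
                14 is a leaf — visit 14.
              At 25: no right child.
          At 33: no right child.
        At 23: no right child.
  At 6: no right child.
Full pre-order sequence: 9, 6, 4, 8, 20, 22, 18, 23, 33, 19, 25, 14.

6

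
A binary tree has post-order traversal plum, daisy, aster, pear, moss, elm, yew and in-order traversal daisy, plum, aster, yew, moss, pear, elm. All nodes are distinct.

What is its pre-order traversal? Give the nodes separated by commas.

yew, aster, daisy, plum, elm, moss, pear

The last element of post-order is the root; it splits in-order into left and right subtrees.
Root yew: left subtree has 3 nodes {daisy, plum, aster}, right has 3 {moss, pear, elm}.
  Root aster: left subtree has 2 nodes {daisy, plum}, right has 0 { }.
    Root daisy: left subtree has 0 nodes { }, right has 1 {plum}.
  Root elm: left subtree has 2 nodes {moss, pear}, right has 0 { }.
    Root moss: left subtree has 0 nodes { }, right has 1 {pear}.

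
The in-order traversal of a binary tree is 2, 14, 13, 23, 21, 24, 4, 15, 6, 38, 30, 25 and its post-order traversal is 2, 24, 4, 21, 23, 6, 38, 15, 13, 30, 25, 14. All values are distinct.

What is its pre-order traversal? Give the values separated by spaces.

14 2 25 30 13 15 23 21 4 24 38 6

The last element of post-order is the root; it splits in-order into left and right subtrees.
Root 14: left subtree has 1 node {2}, right has 10 {13, 23, 21, 24, 4, 15, 6, 38, 30, 25}.
  Root 25: left subtree has 9 nodes {13, 23, 21, 24, 4, 15, 6, 38, 30}, right has 0 { }.
    Root 30: left subtree has 8 nodes {13, 23, 21, 24, 4, 15, 6, 38}, right has 0 { }.
      Root 13: left subtree has 0 nodes { }, right has 7 {23, 21, 24, 4, 15, 6, 38}.
        Root 15: left subtree has 4 nodes {23, 21, 24, 4}, right has 2 {6, 38}.
          Root 23: left subtree has 0 nodes { }, right has 3 {21, 24, 4}.
            Root 21: left subtree has 0 nodes { }, right has 2 {24, 4}.
              Root 4: left subtree has 1 node {24}, right has 0 { }.
          Root 38: left subtree has 1 node {6}, right has 0 { }.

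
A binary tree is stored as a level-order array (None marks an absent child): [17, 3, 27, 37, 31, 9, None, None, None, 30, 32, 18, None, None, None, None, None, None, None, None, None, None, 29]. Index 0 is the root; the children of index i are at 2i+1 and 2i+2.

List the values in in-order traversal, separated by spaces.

In-order visits the left subtree, then the node, then the right subtree.
At 17: go left to 3.
  At 3: go left to 37.
    37 is a leaf — visit 37.
  Visit 3.
  At 3: go right to 31.
    At 31: go left to 30.
      30 is a leaf — visit 30.
    Visit 31.
    At 31: go right to 32.
      At 32: no left child.
      Visit 32.
      At 32: go right to 29.
        29 is a leaf — visit 29.
Visit 17.
At 17: go right to 27.
  At 27: go left to 9.
    At 9: go left to 18.
      18 is a leaf — visit 18.
    Visit 9.
    At 9: no right child.
  Visit 27.
  At 27: no right child.

37 3 30 31 32 29 17 18 9 27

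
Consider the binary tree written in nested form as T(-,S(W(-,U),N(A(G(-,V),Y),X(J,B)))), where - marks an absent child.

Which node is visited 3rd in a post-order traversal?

V

Post-order visits the left subtree, then the right subtree, then the node.
At T: no left child.
At T: go right to S.
  At S: go left to W.
    At W: no left child.
    At W: go right to U.
      U is a leaf — visit U.
    Visit W.
  At S: go right to N.
    At N: go left to A.
      At A: go left to G.
        At G: no left child.
        At G: go right to V.
          V is a leaf — visit V.
        Visit G.
      At A: go right to Y.
        Y is a leaf — visit Y.
      Visit A.
    At N: go right to X.
      At X: go left to J.
        J is a leaf — visit J.
      At X: go right to B.
        B is a leaf — visit B.
      Visit X.
    Visit N.
  Visit S.
Visit T.
Full post-order sequence: U, W, V, G, Y, A, J, B, X, N, S, T.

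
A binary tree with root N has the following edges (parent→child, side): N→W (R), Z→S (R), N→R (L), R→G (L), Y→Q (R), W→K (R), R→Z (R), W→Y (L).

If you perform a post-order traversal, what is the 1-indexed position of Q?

5

Post-order visits the left subtree, then the right subtree, then the node.
At N: go left to R.
  At R: go left to G.
    G is a leaf — visit G.
  At R: go right to Z.
    At Z: no left child.
    At Z: go right to S.
      S is a leaf — visit S.
    Visit Z.
  Visit R.
At N: go right to W.
  At W: go left to Y.
    At Y: no left child.
    At Y: go right to Q.
      Q is a leaf — visit Q.
    Visit Y.
  At W: go right to K.
    K is a leaf — visit K.
  Visit W.
Visit N.
Full post-order sequence: G, S, Z, R, Q, Y, K, W, N.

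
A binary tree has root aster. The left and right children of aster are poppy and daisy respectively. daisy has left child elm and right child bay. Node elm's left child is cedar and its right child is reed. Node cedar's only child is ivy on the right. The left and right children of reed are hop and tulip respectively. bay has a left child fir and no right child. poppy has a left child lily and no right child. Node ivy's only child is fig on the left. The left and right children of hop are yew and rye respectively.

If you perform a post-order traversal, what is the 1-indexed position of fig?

Post-order visits the left subtree, then the right subtree, then the node.
At aster: go left to poppy.
  At poppy: go left to lily.
    lily is a leaf — visit lily.
  At poppy: no right child.
  Visit poppy.
At aster: go right to daisy.
  At daisy: go left to elm.
    At elm: go left to cedar.
      At cedar: no left child.
      At cedar: go right to ivy.
        At ivy: go left to fig.
          fig is a leaf — visit fig.
        At ivy: no right child.
        Visit ivy.
      Visit cedar.
    At elm: go right to reed.
      At reed: go left to hop.
        At hop: go left to yew.
          yew is a leaf — visit yew.
        At hop: go right to rye.
          rye is a leaf — visit rye.
        Visit hop.
      At reed: go right to tulip.
        tulip is a leaf — visit tulip.
      Visit reed.
    Visit elm.
  At daisy: go right to bay.
    At bay: go left to fir.
      fir is a leaf — visit fir.
    At bay: no right child.
    Visit bay.
  Visit daisy.
Visit aster.
Full post-order sequence: lily, poppy, fig, ivy, cedar, yew, rye, hop, tulip, reed, elm, fir, bay, daisy, aster.

3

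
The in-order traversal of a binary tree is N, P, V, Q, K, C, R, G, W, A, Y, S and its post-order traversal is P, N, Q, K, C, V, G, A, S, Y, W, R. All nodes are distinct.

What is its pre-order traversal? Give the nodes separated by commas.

R, V, N, P, C, K, Q, W, G, Y, A, S

The last element of post-order is the root; it splits in-order into left and right subtrees.
Root R: left subtree has 6 nodes {N, P, V, Q, K, C}, right has 5 {G, W, A, Y, S}.
  Root V: left subtree has 2 nodes {N, P}, right has 3 {Q, K, C}.
    Root N: left subtree has 0 nodes { }, right has 1 {P}.
    Root C: left subtree has 2 nodes {Q, K}, right has 0 { }.
      Root K: left subtree has 1 node {Q}, right has 0 { }.
  Root W: left subtree has 1 node {G}, right has 3 {A, Y, S}.
    Root Y: left subtree has 1 node {A}, right has 1 {S}.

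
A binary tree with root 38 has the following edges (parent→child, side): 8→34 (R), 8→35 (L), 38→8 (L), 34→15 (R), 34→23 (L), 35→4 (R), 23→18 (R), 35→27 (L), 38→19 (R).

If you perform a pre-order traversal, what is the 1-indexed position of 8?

2

Pre-order visits the node, then its left subtree, then its right subtree.
Visit 38.
At 38: go left to 8.
  Visit 8.
  At 8: go left to 35.
    Visit 35.
    At 35: go left to 27.
      27 is a leaf — visit 27.
    At 35: go right to 4.
      4 is a leaf — visit 4.
  At 8: go right to 34.
    Visit 34.
    At 34: go left to 23.
      Visit 23.
      At 23: no left child.
      At 23: go right to 18.
        18 is a leaf — visit 18.
    At 34: go right to 15.
      15 is a leaf — visit 15.
At 38: go right to 19.
  19 is a leaf — visit 19.
Full pre-order sequence: 38, 8, 35, 27, 4, 34, 23, 18, 15, 19.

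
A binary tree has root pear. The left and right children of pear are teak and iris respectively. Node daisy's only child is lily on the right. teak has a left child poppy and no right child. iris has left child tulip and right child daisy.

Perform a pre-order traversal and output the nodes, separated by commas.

Pre-order visits the node, then its left subtree, then its right subtree.
Visit pear.
At pear: go left to teak.
  Visit teak.
  At teak: go left to poppy.
    poppy is a leaf — visit poppy.
  At teak: no right child.
At pear: go right to iris.
  Visit iris.
  At iris: go left to tulip.
    tulip is a leaf — visit tulip.
  At iris: go right to daisy.
    Visit daisy.
    At daisy: no left child.
    At daisy: go right to lily.
      lily is a leaf — visit lily.

pear, teak, poppy, iris, tulip, daisy, lily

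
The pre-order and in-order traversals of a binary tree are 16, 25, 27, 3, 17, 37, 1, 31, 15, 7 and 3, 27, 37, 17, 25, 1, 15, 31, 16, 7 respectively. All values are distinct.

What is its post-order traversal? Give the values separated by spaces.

3 37 17 27 15 31 1 25 7 16

The first element of pre-order is the root; it splits in-order into left and right subtrees.
Root 16: left subtree has 8 nodes {3, 27, 37, 17, 25, 1, 15, 31}, right has 1 {7}.
  Root 25: left subtree has 4 nodes {3, 27, 37, 17}, right has 3 {1, 15, 31}.
    Root 27: left subtree has 1 node {3}, right has 2 {37, 17}.
      Root 17: left subtree has 1 node {37}, right has 0 { }.
    Root 1: left subtree has 0 nodes { }, right has 2 {15, 31}.
      Root 31: left subtree has 1 node {15}, right has 0 { }.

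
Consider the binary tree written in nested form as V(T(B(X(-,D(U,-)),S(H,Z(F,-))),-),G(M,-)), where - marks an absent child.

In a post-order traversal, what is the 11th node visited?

G

Post-order visits the left subtree, then the right subtree, then the node.
At V: go left to T.
  At T: go left to B.
    At B: go left to X.
      At X: no left child.
      At X: go right to D.
        At D: go left to U.
          U is a leaf — visit U.
        At D: no right child.
        Visit D.
      Visit X.
    At B: go right to S.
      At S: go left to H.
        H is a leaf — visit H.
      At S: go right to Z.
        At Z: go left to F.
          F is a leaf — visit F.
        At Z: no right child.
        Visit Z.
      Visit S.
    Visit B.
  At T: no right child.
  Visit T.
At V: go right to G.
  At G: go left to M.
    M is a leaf — visit M.
  At G: no right child.
  Visit G.
Visit V.
Full post-order sequence: U, D, X, H, F, Z, S, B, T, M, G, V.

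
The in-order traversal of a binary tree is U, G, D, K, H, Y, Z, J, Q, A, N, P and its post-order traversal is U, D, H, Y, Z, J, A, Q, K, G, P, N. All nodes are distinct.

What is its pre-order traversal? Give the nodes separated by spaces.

The last element of post-order is the root; it splits in-order into left and right subtrees.
Root N: left subtree has 10 nodes {U, G, D, K, H, Y, Z, J, Q, A}, right has 1 {P}.
  Root G: left subtree has 1 node {U}, right has 8 {D, K, H, Y, Z, J, Q, A}.
    Root K: left subtree has 1 node {D}, right has 6 {H, Y, Z, J, Q, A}.
      Root Q: left subtree has 4 nodes {H, Y, Z, J}, right has 1 {A}.
        Root J: left subtree has 3 nodes {H, Y, Z}, right has 0 { }.
          Root Z: left subtree has 2 nodes {H, Y}, right has 0 { }.
            Root Y: left subtree has 1 node {H}, right has 0 { }.

N G U K D Q J Z Y H A P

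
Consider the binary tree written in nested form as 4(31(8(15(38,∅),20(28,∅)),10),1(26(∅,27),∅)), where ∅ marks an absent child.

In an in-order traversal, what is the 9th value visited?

In-order visits the left subtree, then the node, then the right subtree.
At 4: go left to 31.
  At 31: go left to 8.
    At 8: go left to 15.
      At 15: go left to 38.
        38 is a leaf — visit 38.
      Visit 15.
      At 15: no right child.
    Visit 8.
    At 8: go right to 20.
      At 20: go left to 28.
        28 is a leaf — visit 28.
      Visit 20.
      At 20: no right child.
  Visit 31.
  At 31: go right to 10.
    10 is a leaf — visit 10.
Visit 4.
At 4: go right to 1.
  At 1: go left to 26.
    At 26: no left child.
    Visit 26.
    At 26: go right to 27.
      27 is a leaf — visit 27.
  Visit 1.
  At 1: no right child.
Full in-order sequence: 38, 15, 8, 28, 20, 31, 10, 4, 26, 27, 1.

26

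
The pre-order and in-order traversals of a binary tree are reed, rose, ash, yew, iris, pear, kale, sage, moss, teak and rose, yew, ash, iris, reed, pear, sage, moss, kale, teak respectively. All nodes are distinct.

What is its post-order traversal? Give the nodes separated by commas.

yew, iris, ash, rose, moss, sage, teak, kale, pear, reed

The first element of pre-order is the root; it splits in-order into left and right subtrees.
Root reed: left subtree has 4 nodes {rose, yew, ash, iris}, right has 5 {pear, sage, moss, kale, teak}.
  Root rose: left subtree has 0 nodes { }, right has 3 {yew, ash, iris}.
    Root ash: left subtree has 1 node {yew}, right has 1 {iris}.
  Root pear: left subtree has 0 nodes { }, right has 4 {sage, moss, kale, teak}.
    Root kale: left subtree has 2 nodes {sage, moss}, right has 1 {teak}.
      Root sage: left subtree has 0 nodes { }, right has 1 {moss}.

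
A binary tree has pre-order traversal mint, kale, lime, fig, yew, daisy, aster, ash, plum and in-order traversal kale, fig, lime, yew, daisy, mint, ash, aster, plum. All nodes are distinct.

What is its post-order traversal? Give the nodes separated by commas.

fig, daisy, yew, lime, kale, ash, plum, aster, mint

The first element of pre-order is the root; it splits in-order into left and right subtrees.
Root mint: left subtree has 5 nodes {kale, fig, lime, yew, daisy}, right has 3 {ash, aster, plum}.
  Root kale: left subtree has 0 nodes { }, right has 4 {fig, lime, yew, daisy}.
    Root lime: left subtree has 1 node {fig}, right has 2 {yew, daisy}.
      Root yew: left subtree has 0 nodes { }, right has 1 {daisy}.
  Root aster: left subtree has 1 node {ash}, right has 1 {plum}.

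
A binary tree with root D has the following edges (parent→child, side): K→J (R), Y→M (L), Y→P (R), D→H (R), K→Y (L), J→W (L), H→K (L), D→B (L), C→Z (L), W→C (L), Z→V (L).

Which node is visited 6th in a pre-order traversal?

M

Pre-order visits the node, then its left subtree, then its right subtree.
Visit D.
At D: go left to B.
  B is a leaf — visit B.
At D: go right to H.
  Visit H.
  At H: go left to K.
    Visit K.
    At K: go left to Y.
      Visit Y.
      At Y: go left to M.
        M is a leaf — visit M.
      At Y: go right to P.
        P is a leaf — visit P.
    At K: go right to J.
      Visit J.
      At J: go left to W.
        Visit W.
        At W: go left to C.
          Visit C.
          At C: go left to Z.
            Visit Z.
            At Z: go left to V.
              V is a leaf — visit V.
            At Z: no right child.
          At C: no right child.
        At W: no right child.
      At J: no right child.
  At H: no right child.
Full pre-order sequence: D, B, H, K, Y, M, P, J, W, C, Z, V.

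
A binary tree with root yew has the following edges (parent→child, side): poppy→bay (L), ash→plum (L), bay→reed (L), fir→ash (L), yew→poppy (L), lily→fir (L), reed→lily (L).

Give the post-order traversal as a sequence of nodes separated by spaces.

plum ash fir lily reed bay poppy yew

Post-order visits the left subtree, then the right subtree, then the node.
At yew: go left to poppy.
  At poppy: go left to bay.
    At bay: go left to reed.
      At reed: go left to lily.
        At lily: go left to fir.
          At fir: go left to ash.
            At ash: go left to plum.
              plum is a leaf — visit plum.
            At ash: no right child.
            Visit ash.
          At fir: no right child.
          Visit fir.
        At lily: no right child.
        Visit lily.
      At reed: no right child.
      Visit reed.
    At bay: no right child.
    Visit bay.
  At poppy: no right child.
  Visit poppy.
At yew: no right child.
Visit yew.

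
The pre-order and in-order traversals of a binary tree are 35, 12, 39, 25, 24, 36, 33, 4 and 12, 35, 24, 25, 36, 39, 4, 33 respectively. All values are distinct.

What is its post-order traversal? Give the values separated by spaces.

12 24 36 25 4 33 39 35

The first element of pre-order is the root; it splits in-order into left and right subtrees.
Root 35: left subtree has 1 node {12}, right has 6 {24, 25, 36, 39, 4, 33}.
  Root 39: left subtree has 3 nodes {24, 25, 36}, right has 2 {4, 33}.
    Root 25: left subtree has 1 node {24}, right has 1 {36}.
    Root 33: left subtree has 1 node {4}, right has 0 { }.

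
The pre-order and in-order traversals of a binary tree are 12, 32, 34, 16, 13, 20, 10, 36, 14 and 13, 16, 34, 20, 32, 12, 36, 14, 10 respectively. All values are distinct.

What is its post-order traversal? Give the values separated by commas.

The first element of pre-order is the root; it splits in-order into left and right subtrees.
Root 12: left subtree has 5 nodes {13, 16, 34, 20, 32}, right has 3 {36, 14, 10}.
  Root 32: left subtree has 4 nodes {13, 16, 34, 20}, right has 0 { }.
    Root 34: left subtree has 2 nodes {13, 16}, right has 1 {20}.
      Root 16: left subtree has 1 node {13}, right has 0 { }.
  Root 10: left subtree has 2 nodes {36, 14}, right has 0 { }.
    Root 36: left subtree has 0 nodes { }, right has 1 {14}.

13, 16, 20, 34, 32, 14, 36, 10, 12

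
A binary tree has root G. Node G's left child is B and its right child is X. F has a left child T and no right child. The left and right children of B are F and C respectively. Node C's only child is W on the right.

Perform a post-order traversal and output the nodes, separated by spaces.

T F W C B X G

Post-order visits the left subtree, then the right subtree, then the node.
At G: go left to B.
  At B: go left to F.
    At F: go left to T.
      T is a leaf — visit T.
    At F: no right child.
    Visit F.
  At B: go right to C.
    At C: no left child.
    At C: go right to W.
      W is a leaf — visit W.
    Visit C.
  Visit B.
At G: go right to X.
  X is a leaf — visit X.
Visit G.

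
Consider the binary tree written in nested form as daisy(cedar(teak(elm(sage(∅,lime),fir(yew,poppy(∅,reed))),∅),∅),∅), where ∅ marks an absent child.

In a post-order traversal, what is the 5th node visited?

Post-order visits the left subtree, then the right subtree, then the node.
At daisy: go left to cedar.
  At cedar: go left to teak.
    At teak: go left to elm.
      At elm: go left to sage.
        At sage: no left child.
        At sage: go right to lime.
          lime is a leaf — visit lime.
        Visit sage.
      At elm: go right to fir.
        At fir: go left to yew.
          yew is a leaf — visit yew.
        At fir: go right to poppy.
          At poppy: no left child.
          At poppy: go right to reed.
            reed is a leaf — visit reed.
          Visit poppy.
        Visit fir.
      Visit elm.
    At teak: no right child.
    Visit teak.
  At cedar: no right child.
  Visit cedar.
At daisy: no right child.
Visit daisy.
Full post-order sequence: lime, sage, yew, reed, poppy, fir, elm, teak, cedar, daisy.

poppy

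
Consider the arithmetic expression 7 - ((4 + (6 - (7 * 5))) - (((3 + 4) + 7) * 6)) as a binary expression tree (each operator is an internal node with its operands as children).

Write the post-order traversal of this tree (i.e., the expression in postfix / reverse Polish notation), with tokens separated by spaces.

Post-order on an expression tree gives postfix notation: for each operator, emit left operand, right operand, then the operator.

7 4 6 7 5 * - + 3 4 + 7 + 6 * - -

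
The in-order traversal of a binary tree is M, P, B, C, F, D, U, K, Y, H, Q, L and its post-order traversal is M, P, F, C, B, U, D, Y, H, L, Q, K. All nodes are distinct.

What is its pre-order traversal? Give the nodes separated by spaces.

K D B P M C F U Q H Y L

The last element of post-order is the root; it splits in-order into left and right subtrees.
Root K: left subtree has 7 nodes {M, P, B, C, F, D, U}, right has 4 {Y, H, Q, L}.
  Root D: left subtree has 5 nodes {M, P, B, C, F}, right has 1 {U}.
    Root B: left subtree has 2 nodes {M, P}, right has 2 {C, F}.
      Root P: left subtree has 1 node {M}, right has 0 { }.
      Root C: left subtree has 0 nodes { }, right has 1 {F}.
  Root Q: left subtree has 2 nodes {Y, H}, right has 1 {L}.
    Root H: left subtree has 1 node {Y}, right has 0 { }.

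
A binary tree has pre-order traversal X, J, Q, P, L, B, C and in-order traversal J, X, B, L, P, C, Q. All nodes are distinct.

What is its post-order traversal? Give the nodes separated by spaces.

The first element of pre-order is the root; it splits in-order into left and right subtrees.
Root X: left subtree has 1 node {J}, right has 5 {B, L, P, C, Q}.
  Root Q: left subtree has 4 nodes {B, L, P, C}, right has 0 { }.
    Root P: left subtree has 2 nodes {B, L}, right has 1 {C}.
      Root L: left subtree has 1 node {B}, right has 0 { }.

J B L C P Q X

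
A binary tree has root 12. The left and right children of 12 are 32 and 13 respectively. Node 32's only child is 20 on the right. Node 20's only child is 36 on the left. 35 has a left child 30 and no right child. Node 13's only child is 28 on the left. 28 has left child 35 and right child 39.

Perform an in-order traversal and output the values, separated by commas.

32, 36, 20, 12, 30, 35, 28, 39, 13

In-order visits the left subtree, then the node, then the right subtree.
At 12: go left to 32.
  At 32: no left child.
  Visit 32.
  At 32: go right to 20.
    At 20: go left to 36.
      36 is a leaf — visit 36.
    Visit 20.
    At 20: no right child.
Visit 12.
At 12: go right to 13.
  At 13: go left to 28.
    At 28: go left to 35.
      At 35: go left to 30.
        30 is a leaf — visit 30.
      Visit 35.
      At 35: no right child.
    Visit 28.
    At 28: go right to 39.
      39 is a leaf — visit 39.
  Visit 13.
  At 13: no right child.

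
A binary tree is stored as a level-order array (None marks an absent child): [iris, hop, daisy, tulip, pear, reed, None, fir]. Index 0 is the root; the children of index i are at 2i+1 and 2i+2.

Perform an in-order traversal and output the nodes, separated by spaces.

fir tulip hop pear iris reed daisy

In-order visits the left subtree, then the node, then the right subtree.
At iris: go left to hop.
  At hop: go left to tulip.
    At tulip: go left to fir.
      fir is a leaf — visit fir.
    Visit tulip.
    At tulip: no right child.
  Visit hop.
  At hop: go right to pear.
    pear is a leaf — visit pear.
Visit iris.
At iris: go right to daisy.
  At daisy: go left to reed.
    reed is a leaf — visit reed.
  Visit daisy.
  At daisy: no right child.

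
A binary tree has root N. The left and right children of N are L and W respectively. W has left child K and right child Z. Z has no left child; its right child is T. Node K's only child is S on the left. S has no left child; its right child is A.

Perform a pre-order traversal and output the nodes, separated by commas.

N, L, W, K, S, A, Z, T

Pre-order visits the node, then its left subtree, then its right subtree.
Visit N.
At N: go left to L.
  L is a leaf — visit L.
At N: go right to W.
  Visit W.
  At W: go left to K.
    Visit K.
    At K: go left to S.
      Visit S.
      At S: no left child.
      At S: go right to A.
        A is a leaf — visit A.
    At K: no right child.
  At W: go right to Z.
    Visit Z.
    At Z: no left child.
    At Z: go right to T.
      T is a leaf — visit T.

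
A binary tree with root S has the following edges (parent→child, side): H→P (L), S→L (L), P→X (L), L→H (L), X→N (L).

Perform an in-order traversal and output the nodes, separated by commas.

N, X, P, H, L, S

In-order visits the left subtree, then the node, then the right subtree.
At S: go left to L.
  At L: go left to H.
    At H: go left to P.
      At P: go left to X.
        At X: go left to N.
          N is a leaf — visit N.
        Visit X.
        At X: no right child.
      Visit P.
      At P: no right child.
    Visit H.
    At H: no right child.
  Visit L.
  At L: no right child.
Visit S.
At S: no right child.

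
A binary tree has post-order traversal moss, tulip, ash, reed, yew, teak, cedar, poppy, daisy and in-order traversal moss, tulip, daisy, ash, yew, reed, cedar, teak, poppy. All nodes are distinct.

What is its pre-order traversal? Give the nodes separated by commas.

The last element of post-order is the root; it splits in-order into left and right subtrees.
Root daisy: left subtree has 2 nodes {moss, tulip}, right has 6 {ash, yew, reed, cedar, teak, poppy}.
  Root tulip: left subtree has 1 node {moss}, right has 0 { }.
  Root poppy: left subtree has 5 nodes {ash, yew, reed, cedar, teak}, right has 0 { }.
    Root cedar: left subtree has 3 nodes {ash, yew, reed}, right has 1 {teak}.
      Root yew: left subtree has 1 node {ash}, right has 1 {reed}.

daisy, tulip, moss, poppy, cedar, yew, ash, reed, teak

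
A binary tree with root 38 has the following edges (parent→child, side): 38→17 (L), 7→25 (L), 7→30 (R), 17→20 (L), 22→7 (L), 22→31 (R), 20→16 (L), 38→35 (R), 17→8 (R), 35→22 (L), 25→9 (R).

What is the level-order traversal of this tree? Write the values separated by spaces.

Level-order visits nodes level by level from the root, left to right within each level.
Level 0: 38
Level 1: 17, 35
Level 2: 20, 8, 22
Level 3: 16, 7, 31
Level 4: 25, 30
Level 5: 9

38 17 35 20 8 22 16 7 31 25 30 9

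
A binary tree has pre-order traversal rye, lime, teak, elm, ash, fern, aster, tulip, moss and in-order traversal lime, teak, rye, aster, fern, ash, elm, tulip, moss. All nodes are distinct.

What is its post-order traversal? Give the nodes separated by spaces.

teak lime aster fern ash moss tulip elm rye

The first element of pre-order is the root; it splits in-order into left and right subtrees.
Root rye: left subtree has 2 nodes {lime, teak}, right has 6 {aster, fern, ash, elm, tulip, moss}.
  Root lime: left subtree has 0 nodes { }, right has 1 {teak}.
  Root elm: left subtree has 3 nodes {aster, fern, ash}, right has 2 {tulip, moss}.
    Root ash: left subtree has 2 nodes {aster, fern}, right has 0 { }.
      Root fern: left subtree has 1 node {aster}, right has 0 { }.
    Root tulip: left subtree has 0 nodes { }, right has 1 {moss}.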